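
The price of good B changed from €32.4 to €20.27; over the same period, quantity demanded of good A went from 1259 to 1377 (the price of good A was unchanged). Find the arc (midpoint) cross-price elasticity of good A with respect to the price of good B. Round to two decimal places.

-0.19

ΔQ_A = 1377 − 1259 = 118; ΔP_B = 20.27 − 32.4 = -12.13.
Midpoints: Q̄_A = 1318.0, P̄_B = 26.34.
ε = (ΔQ_A/Q̄_A)/(ΔP_B/P̄_B) = (118/1318.0)/(-12.13/26.34) ≈ -0.19.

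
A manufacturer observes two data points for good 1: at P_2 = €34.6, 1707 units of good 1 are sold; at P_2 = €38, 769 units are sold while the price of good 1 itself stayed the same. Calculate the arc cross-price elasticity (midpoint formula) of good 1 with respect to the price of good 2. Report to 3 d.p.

-8.089

ΔQ_1 = 769 − 1707 = -938; ΔP_2 = 38 − 34.6 = 3.4.
Midpoints: Q̄_1 = 1238.0, P̄_2 = 36.30.
ε = (ΔQ_1/Q̄_1)/(ΔP_2/P̄_2) = (-938/1238.0)/(3.4/36.30) ≈ -8.089.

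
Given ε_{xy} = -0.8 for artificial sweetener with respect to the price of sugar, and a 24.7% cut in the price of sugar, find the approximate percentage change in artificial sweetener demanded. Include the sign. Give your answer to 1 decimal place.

19.8%

%ΔQ ≈ ε × %ΔP of sugar = -0.8 × (-24.7%) = 19.8%.
Demand for artificial sweetener rises by about 19.8%.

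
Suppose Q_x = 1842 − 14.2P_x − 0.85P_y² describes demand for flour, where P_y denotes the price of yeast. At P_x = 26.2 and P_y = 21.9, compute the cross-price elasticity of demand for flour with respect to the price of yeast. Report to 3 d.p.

-0.768

At P_x = 26.2 and P_y = 21.9: Q_x = 1062.292.
∂Q_x/∂P_y = -1.7P_y = -1.7(21.9) = -37.2300.
ε = (∂Q_x/∂P_y)(P_y/Q_x) = -37.2300 × (21.9/1062.292) ≈ -0.768.
ε < 0: complements.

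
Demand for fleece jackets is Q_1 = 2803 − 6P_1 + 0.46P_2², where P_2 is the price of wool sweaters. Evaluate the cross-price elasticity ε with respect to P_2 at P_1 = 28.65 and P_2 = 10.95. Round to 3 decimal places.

At P_1 = 28.65 and P_2 = 10.95: Q_1 = 2686.255.
∂Q_1/∂P_2 = 0.92P_2 = 0.92(10.95) = 10.0740.
ε = (∂Q_1/∂P_2)(P_2/Q_1) = 10.0740 × (10.95/2686.255) ≈ 0.041.
ε > 0: substitutes.

0.041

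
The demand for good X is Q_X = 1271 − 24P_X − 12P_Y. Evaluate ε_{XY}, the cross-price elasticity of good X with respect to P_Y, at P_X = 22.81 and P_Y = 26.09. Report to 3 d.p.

-0.763

At P_X = 22.81 and P_Y = 26.09: Q_X = 410.48.
∂Q_X/∂P_Y = -12.
ε = (∂Q_X/∂P_Y)(P_Y/Q_X) = -12 × (26.09/410.48) ≈ -0.763.
Since ε < 0, good X and good Y are complements.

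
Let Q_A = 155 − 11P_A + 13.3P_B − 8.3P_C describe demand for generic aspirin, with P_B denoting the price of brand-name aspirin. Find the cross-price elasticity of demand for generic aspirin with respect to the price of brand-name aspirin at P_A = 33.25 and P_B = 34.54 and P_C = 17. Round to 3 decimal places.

At P_A = 33.25 and P_B = 34.54 and P_C = 17: Q_A = 107.532.
∂Q_A/∂P_B = 13.3.
ε = (∂Q_A/∂P_B)(P_B/Q_A) = 13.3 × (34.54/107.532) ≈ 4.272.

4.272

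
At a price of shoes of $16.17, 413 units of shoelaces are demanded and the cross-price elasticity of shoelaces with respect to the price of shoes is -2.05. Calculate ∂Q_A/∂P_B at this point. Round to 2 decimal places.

-52.36

ε = (∂Q_A/∂P_B)·(P_B/Q_A) ⇒ ∂Q_A/∂P_B = ε·Q_A/P_B = -2.05 × 413/16.17 ≈ -52.36.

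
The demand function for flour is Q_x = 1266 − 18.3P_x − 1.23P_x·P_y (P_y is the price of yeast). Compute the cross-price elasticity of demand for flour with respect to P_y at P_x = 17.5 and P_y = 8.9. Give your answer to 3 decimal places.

At P_x = 17.5 and P_y = 8.9: Q_x = 754.178.
∂Q_x/∂P_y = -1.23P_x = -1.23(17.5) = -21.5250.
ε = (∂Q_x/∂P_y)(P_y/Q_x) = -21.5250 × (8.9/754.178) ≈ -0.254.

-0.254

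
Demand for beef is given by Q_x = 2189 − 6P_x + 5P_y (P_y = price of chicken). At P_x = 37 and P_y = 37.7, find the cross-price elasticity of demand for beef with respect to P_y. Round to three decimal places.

At P_x = 37 and P_y = 37.7: Q_x = 2155.5.
∂Q_x/∂P_y = 5.
ε = (∂Q_x/∂P_y)(P_y/Q_x) = 5 × (37.7/2155.5) ≈ 0.087.
Since ε > 0, beef and chicken are substitutes.

0.087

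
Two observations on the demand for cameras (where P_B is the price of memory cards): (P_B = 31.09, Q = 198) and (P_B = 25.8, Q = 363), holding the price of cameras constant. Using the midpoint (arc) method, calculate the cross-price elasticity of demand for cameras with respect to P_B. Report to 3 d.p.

-3.163

ΔQ_A = 363 − 198 = 165; ΔP_B = 25.8 − 31.09 = -5.29.
Midpoints: Q̄_A = 280.5, P̄_B = 28.45.
ε = (ΔQ_A/Q̄_A)/(ΔP_B/P̄_B) = (165/280.5)/(-5.29/28.45) ≈ -3.163.
ε < 0: cameras and memory cards are complements.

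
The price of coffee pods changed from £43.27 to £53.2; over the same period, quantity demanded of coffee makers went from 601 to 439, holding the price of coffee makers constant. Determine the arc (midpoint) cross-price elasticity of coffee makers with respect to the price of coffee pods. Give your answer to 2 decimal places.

-1.51

ΔQ_A = 439 − 601 = -162; ΔP_B = 53.2 − 43.27 = 9.93.
Midpoints: Q̄_A = 520.0, P̄_B = 48.23.
ε = (ΔQ_A/Q̄_A)/(ΔP_B/P̄_B) = (-162/520.0)/(9.93/48.23) ≈ -1.51.
ε < 0: coffee makers and coffee pods are complements.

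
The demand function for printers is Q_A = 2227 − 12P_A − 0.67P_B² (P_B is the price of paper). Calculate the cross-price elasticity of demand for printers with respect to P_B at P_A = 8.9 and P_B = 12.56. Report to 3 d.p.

-0.105

At P_A = 8.9 and P_B = 12.56: Q_A = 2014.505.
∂Q_A/∂P_B = -1.34P_B = -1.34(12.56) = -16.8304.
ε = (∂Q_A/∂P_B)(P_B/Q_A) = -16.8304 × (12.56/2014.505) ≈ -0.105.
ε < 0: complements.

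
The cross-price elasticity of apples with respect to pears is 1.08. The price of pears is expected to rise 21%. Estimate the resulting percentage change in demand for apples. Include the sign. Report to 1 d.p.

%ΔQ ≈ ε × %ΔP of pears = 1.08 × (21%) = 22.7%.

22.7%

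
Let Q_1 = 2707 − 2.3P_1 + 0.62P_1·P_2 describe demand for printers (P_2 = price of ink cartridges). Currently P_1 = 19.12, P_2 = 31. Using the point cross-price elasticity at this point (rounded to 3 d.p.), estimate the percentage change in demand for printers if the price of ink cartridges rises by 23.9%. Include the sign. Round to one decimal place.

2.9%

At P_1 = 19.12, P_2 = 31: Q_1 = 3030.510.
∂Q_1/∂P_2 = 0.62P_1 = 11.8544.
ε = (∂Q_1/∂P_2)(P_2/Q_1) = 11.8544 × 31/3030.510 ≈ 0.121.
%ΔQ_1 ≈ ε × %ΔP_2 = 0.121 × (23.9%) = 2.9%.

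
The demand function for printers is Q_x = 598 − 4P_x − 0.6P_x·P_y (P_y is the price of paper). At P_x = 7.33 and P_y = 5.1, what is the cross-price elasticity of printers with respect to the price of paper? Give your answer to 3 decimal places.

-0.041

At P_x = 7.33 and P_y = 5.1: Q_x = 546.250.
∂Q_x/∂P_y = -0.6P_x = -0.6(7.33) = -4.3980.
ε = (∂Q_x/∂P_y)(P_y/Q_x) = -4.3980 × (5.1/546.250) ≈ -0.041.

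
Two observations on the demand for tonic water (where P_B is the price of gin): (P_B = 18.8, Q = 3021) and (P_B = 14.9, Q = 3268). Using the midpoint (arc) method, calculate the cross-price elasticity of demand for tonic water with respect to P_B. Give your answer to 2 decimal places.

-0.34

ΔQ_A = 3268 − 3021 = 247; ΔP_B = 14.9 − 18.8 = -3.9.
Midpoints: Q̄_A = 3144.5, P̄_B = 16.85.
ε = (ΔQ_A/Q̄_A)/(ΔP_B/P̄_B) = (247/3144.5)/(-3.9/16.85) ≈ -0.34.
ε < 0: tonic water and gin are complements.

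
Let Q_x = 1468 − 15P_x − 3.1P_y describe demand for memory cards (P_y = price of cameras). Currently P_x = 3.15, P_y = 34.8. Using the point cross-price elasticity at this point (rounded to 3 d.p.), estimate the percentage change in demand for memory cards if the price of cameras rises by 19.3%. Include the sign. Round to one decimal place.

-1.6%

At P_x = 3.15, P_y = 34.8: Q_x = 1312.87.
∂Q_x/∂P_y = -3.1.
ε = (∂Q_x/∂P_y)(P_y/Q_x) = -3.1000 × 34.8/1312.87 ≈ -0.082.
%ΔQ_x ≈ ε × %ΔP_y = -0.082 × (19.3%) = -1.6%.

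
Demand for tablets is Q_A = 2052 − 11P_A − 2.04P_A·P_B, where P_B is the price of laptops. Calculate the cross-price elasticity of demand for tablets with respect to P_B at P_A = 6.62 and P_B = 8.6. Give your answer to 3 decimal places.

At P_A = 6.62 and P_B = 8.6: Q_A = 1863.039.
∂Q_A/∂P_B = -2.04P_A = -2.04(6.62) = -13.5048.
ε = (∂Q_A/∂P_B)(P_B/Q_A) = -13.5048 × (8.6/1863.039) ≈ -0.062.

-0.062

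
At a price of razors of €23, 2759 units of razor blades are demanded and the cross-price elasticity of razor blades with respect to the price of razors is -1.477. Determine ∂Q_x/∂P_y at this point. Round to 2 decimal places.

-177.18

ε = (∂Q_x/∂P_y)·(P_y/Q_x) ⇒ ∂Q_x/∂P_y = ε·Q_x/P_y = -1.477 × 2759/23 ≈ -177.18.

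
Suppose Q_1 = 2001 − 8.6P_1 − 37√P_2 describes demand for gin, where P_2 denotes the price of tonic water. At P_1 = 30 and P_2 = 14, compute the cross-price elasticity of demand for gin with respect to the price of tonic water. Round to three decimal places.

-0.043

At P_1 = 30 and P_2 = 14: Q_1 = 1604.559.
∂Q_1/∂P_2 = -37/(2√P_2) = -37/(2√14) = -4.9443.
ε = (∂Q_1/∂P_2)(P_2/Q_1) = -4.9443 × (14/1604.559) ≈ -0.043.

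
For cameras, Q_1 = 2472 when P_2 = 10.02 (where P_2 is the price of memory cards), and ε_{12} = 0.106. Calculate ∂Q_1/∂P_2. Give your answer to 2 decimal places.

ε = (∂Q_1/∂P_2)·(P_2/Q_1) ⇒ ∂Q_1/∂P_2 = ε·Q_1/P_2 = 0.106 × 2472/10.02 ≈ 26.15.

26.15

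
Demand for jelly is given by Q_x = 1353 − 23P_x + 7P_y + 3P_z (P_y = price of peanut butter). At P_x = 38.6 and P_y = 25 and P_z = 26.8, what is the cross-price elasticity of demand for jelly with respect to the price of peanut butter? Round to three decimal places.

At P_x = 38.6 and P_y = 25 and P_z = 26.8: Q_x = 720.6.
∂Q_x/∂P_y = 7.
ε = (∂Q_x/∂P_y)(P_y/Q_x) = 7 × (25/720.6) ≈ 0.243.

0.243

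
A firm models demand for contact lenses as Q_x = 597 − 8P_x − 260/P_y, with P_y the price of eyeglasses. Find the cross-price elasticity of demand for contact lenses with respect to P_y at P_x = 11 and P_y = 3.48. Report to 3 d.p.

0.172

At P_x = 11 and P_y = 3.48: Q_x = 434.287.
∂Q_x/∂P_y = 260/P_y² = 21.4692.
ε = (∂Q_x/∂P_y)(P_y/Q_x) = 21.4692 × (3.48/434.287) ≈ 0.172.
ε > 0: substitutes.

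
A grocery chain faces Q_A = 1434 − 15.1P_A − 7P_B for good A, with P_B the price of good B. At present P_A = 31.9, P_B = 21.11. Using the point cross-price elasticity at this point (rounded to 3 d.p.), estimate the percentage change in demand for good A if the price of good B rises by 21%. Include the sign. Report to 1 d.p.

-3.9%

At P_A = 31.9, P_B = 21.11: Q_A = 804.54.
∂Q_A/∂P_B = -7.
ε = (∂Q_A/∂P_B)(P_B/Q_A) = -7.0000 × 21.11/804.54 ≈ -0.184.
%ΔQ_A ≈ ε × %ΔP_B = -0.184 × (21%) = -3.9%.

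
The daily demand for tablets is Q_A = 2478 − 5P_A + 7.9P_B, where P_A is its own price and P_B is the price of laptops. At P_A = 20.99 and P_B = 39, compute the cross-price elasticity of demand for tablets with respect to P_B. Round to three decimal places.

At P_A = 20.99 and P_B = 39: Q_A = 2681.15.
∂Q_A/∂P_B = 7.9.
ε = (∂Q_A/∂P_B)(P_B/Q_A) = 7.9 × (39/2681.15) ≈ 0.115.
Since ε > 0, tablets and laptops are substitutes.

0.115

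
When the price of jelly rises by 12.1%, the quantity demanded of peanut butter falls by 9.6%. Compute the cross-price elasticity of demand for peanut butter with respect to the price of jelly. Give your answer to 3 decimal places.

-0.793

ε = (%ΔQ of peanut butter) / (%ΔP of jelly) = (-9.6%) / (12.1%) ≈ -0.793.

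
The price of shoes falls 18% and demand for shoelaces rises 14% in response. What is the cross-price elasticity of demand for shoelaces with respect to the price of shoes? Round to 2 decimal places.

ε = (%ΔQ of shoelaces) / (%ΔP of shoes) = (14%) / (-18%) ≈ -0.78.
Negative cross-price elasticity: complements.

-0.78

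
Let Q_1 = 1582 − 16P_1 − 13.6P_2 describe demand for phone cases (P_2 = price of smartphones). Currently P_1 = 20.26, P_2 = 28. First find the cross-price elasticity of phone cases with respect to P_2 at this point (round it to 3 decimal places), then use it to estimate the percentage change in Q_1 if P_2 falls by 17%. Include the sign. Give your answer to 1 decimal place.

7.4%

At P_1 = 20.26, P_2 = 28: Q_1 = 877.04.
∂Q_1/∂P_2 = -13.6.
ε = (∂Q_1/∂P_2)(P_2/Q_1) = -13.6000 × 28/877.04 ≈ -0.434.
%ΔQ_1 ≈ ε × %ΔP_2 = -0.434 × (-17%) = 7.4%.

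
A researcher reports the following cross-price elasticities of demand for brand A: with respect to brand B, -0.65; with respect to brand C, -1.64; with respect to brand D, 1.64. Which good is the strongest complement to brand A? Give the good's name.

brand C

Complements have ε < 0. The most negative value is -1.64 (brand C).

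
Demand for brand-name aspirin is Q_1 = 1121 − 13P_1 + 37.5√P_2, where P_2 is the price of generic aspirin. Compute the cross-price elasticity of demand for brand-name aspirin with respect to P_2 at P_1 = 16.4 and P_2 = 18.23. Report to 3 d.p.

0.075

At P_1 = 16.4 and P_2 = 18.23: Q_1 = 1067.912.
∂Q_1/∂P_2 = 37.5/(2√P_2) = 37.5/(2√18.23) = 4.3914.
ε = (∂Q_1/∂P_2)(P_2/Q_1) = 4.3914 × (18.23/1067.912) ≈ 0.075.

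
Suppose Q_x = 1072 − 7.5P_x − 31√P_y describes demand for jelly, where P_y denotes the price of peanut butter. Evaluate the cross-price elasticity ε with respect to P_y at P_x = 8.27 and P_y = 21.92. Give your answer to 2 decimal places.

At P_x = 8.27 and P_y = 21.92: Q_x = 864.837.
∂Q_x/∂P_y = -31/(2√P_y) = -31/(2√21.92) = -3.3106.
ε = (∂Q_x/∂P_y)(P_y/Q_x) = -3.3106 × (21.92/864.837) ≈ -0.08.

-0.08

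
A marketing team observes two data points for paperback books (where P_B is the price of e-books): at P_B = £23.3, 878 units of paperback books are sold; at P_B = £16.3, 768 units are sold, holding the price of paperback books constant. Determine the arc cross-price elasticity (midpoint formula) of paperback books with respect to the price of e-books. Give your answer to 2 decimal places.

ΔQ_A = 768 − 878 = -110; ΔP_B = 16.3 − 23.3 = -7.
Midpoints: Q̄_A = 823.0, P̄_B = 19.80.
ε = (ΔQ_A/Q̄_A)/(ΔP_B/P̄_B) = (-110/823.0)/(-7/19.80) ≈ 0.38.
ε > 0: paperback books and e-books are substitutes.

0.38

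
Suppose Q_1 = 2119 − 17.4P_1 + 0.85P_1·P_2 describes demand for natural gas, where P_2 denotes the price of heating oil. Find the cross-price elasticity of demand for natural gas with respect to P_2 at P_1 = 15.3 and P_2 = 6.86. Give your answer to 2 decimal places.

At P_1 = 15.3 and P_2 = 6.86: Q_1 = 1941.994.
∂Q_1/∂P_2 = 0.85P_1 = 0.85(15.3) = 13.0050.
ε = (∂Q_1/∂P_2)(P_2/Q_1) = 13.0050 × (6.86/1941.994) ≈ 0.05.
ε > 0: substitutes.

0.05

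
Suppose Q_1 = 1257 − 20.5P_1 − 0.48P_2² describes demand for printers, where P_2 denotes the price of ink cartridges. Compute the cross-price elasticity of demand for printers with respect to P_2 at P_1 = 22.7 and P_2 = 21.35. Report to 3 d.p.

At P_1 = 22.7 and P_2 = 21.35: Q_1 = 572.855.
∂Q_1/∂P_2 = -0.96P_2 = -0.96(21.35) = -20.4960.
ε = (∂Q_1/∂P_2)(P_2/Q_1) = -20.4960 × (21.35/572.855) ≈ -0.764.

-0.764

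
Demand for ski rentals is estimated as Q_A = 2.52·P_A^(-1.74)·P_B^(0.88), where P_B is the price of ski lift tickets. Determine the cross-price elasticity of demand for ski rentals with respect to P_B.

0.88

In a log-linear (constant-elasticity) demand function, the coefficient on the exponent of P_B is the cross-price elasticity.
ε = 0.88. Positive, so ski rentals and ski lift tickets are substitutes.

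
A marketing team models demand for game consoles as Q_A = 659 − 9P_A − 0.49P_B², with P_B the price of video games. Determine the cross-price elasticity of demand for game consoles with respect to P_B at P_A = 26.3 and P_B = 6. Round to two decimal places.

-0.09

At P_A = 26.3 and P_B = 6: Q_A = 404.66.
∂Q_A/∂P_B = -0.98P_B = -0.98(6) = -5.8800.
ε = (∂Q_A/∂P_B)(P_B/Q_A) = -5.8800 × (6/404.66) ≈ -0.09.
ε < 0: complements.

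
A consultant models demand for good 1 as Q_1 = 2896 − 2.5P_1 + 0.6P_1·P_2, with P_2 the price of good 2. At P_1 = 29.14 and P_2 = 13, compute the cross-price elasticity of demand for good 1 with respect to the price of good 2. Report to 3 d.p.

0.075

At P_1 = 29.14 and P_2 = 13: Q_1 = 3050.442.
∂Q_1/∂P_2 = 0.6P_1 = 0.6(29.14) = 17.4840.
ε = (∂Q_1/∂P_2)(P_2/Q_1) = 17.4840 × (13/3050.442) ≈ 0.075.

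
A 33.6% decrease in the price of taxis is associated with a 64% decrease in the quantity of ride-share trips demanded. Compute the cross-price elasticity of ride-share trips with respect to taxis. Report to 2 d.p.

ε = (%ΔQ of ride-share trips) / (%ΔP of taxis) = (-64%) / (-33.6%) ≈ 1.90.

1.90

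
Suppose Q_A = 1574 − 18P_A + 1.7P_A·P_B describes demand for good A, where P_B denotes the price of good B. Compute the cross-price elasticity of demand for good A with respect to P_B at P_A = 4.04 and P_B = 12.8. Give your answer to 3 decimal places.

At P_A = 4.04 and P_B = 12.8: Q_A = 1589.190.
∂Q_A/∂P_B = 1.7P_A = 1.7(4.04) = 6.8680.
ε = (∂Q_A/∂P_B)(P_B/Q_A) = 6.8680 × (12.8/1589.190) ≈ 0.055.
ε > 0: substitutes.

0.055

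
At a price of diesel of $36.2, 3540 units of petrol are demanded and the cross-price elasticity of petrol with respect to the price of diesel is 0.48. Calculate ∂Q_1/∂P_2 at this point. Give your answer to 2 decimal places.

ε = (∂Q_1/∂P_2)·(P_2/Q_1) ⇒ ∂Q_1/∂P_2 = ε·Q_1/P_2 = 0.48 × 3540/36.2 ≈ 46.94.

46.94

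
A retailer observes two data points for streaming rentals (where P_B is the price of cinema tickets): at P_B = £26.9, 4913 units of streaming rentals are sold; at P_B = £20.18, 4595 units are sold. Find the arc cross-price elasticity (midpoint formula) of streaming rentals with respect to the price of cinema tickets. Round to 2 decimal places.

ΔQ_A = 4595 − 4913 = -318; ΔP_B = 20.18 − 26.9 = -6.72.
Midpoints: Q̄_A = 4754.0, P̄_B = 23.54.
ε = (ΔQ_A/Q̄_A)/(ΔP_B/P̄_B) = (-318/4754.0)/(-6.72/23.54) ≈ 0.23.

0.23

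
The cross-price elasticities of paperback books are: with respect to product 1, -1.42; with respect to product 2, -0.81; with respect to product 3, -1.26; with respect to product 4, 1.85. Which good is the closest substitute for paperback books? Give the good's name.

Substitutes have ε > 0. Among the positive values, 1.85 (product 4) is largest.

product 4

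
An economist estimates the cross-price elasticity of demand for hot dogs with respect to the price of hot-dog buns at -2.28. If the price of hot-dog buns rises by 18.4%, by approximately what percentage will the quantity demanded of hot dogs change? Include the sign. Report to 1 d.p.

%ΔQ ≈ ε × %ΔP of hot-dog buns = -2.28 × (18.4%) = -42.0%.
Demand for hot dogs falls by about 42.0%.

-42.0%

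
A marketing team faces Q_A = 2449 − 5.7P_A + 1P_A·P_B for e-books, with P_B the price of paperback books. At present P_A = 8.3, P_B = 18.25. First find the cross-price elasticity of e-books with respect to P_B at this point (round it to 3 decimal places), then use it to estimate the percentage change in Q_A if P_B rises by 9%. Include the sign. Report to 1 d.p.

At P_A = 8.3, P_B = 18.25: Q_A = 2553.165.
∂Q_A/∂P_B = 1P_A = 8.3000.
ε = (∂Q_A/∂P_B)(P_B/Q_A) = 8.3000 × 18.25/2553.165 ≈ 0.059.
%ΔQ_A ≈ ε × %ΔP_B = 0.059 × (9%) = 0.5%.

0.5%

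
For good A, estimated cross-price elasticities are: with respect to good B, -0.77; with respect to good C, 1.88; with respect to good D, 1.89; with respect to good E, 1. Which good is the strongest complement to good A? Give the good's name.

Complements have ε < 0. The most negative value is -0.77 (good B).

good B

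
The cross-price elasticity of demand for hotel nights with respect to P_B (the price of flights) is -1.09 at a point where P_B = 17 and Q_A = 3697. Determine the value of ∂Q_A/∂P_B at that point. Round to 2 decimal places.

-237.04

ε = (∂Q_A/∂P_B)·(P_B/Q_A) ⇒ ∂Q_A/∂P_B = ε·Q_A/P_B = -1.09 × 3697/17 ≈ -237.04.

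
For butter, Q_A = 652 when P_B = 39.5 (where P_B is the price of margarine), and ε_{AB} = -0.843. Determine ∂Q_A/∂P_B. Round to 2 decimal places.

-13.91

ε = (∂Q_A/∂P_B)·(P_B/Q_A) ⇒ ∂Q_A/∂P_B = ε·Q_A/P_B = -0.843 × 652/39.5 ≈ -13.91.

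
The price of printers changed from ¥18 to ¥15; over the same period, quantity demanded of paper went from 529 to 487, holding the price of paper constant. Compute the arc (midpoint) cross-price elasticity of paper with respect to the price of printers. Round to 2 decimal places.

ΔQ_A = 487 − 529 = -42; ΔP_B = 15 − 18 = -3.
Midpoints: Q̄_A = 508.0, P̄_B = 16.50.
ε = (ΔQ_A/Q̄_A)/(ΔP_B/P̄_B) = (-42/508.0)/(-3/16.50) ≈ 0.45.

0.45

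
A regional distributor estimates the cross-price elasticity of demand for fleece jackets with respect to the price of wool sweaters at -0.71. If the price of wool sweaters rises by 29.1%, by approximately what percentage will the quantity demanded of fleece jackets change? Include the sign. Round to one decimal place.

-20.7%

%ΔQ ≈ ε × %ΔP of wool sweaters = -0.71 × (29.1%) = -20.7%.
Demand for fleece jackets falls by about 20.7%.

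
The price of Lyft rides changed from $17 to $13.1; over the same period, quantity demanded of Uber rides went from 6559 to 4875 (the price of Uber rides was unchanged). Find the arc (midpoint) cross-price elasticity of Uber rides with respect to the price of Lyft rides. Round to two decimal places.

ΔQ_A = 4875 − 6559 = -1684; ΔP_B = 13.1 − 17 = -3.9.
Midpoints: Q̄_A = 5717.0, P̄_B = 15.05.
ε = (ΔQ_A/Q̄_A)/(ΔP_B/P̄_B) = (-1684/5717.0)/(-3.9/15.05) ≈ 1.14.

1.14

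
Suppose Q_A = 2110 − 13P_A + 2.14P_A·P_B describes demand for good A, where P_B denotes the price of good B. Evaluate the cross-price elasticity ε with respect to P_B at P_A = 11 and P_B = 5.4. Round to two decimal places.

At P_A = 11 and P_B = 5.4: Q_A = 2094.116.
∂Q_A/∂P_B = 2.14P_A = 2.14(11) = 23.5400.
ε = (∂Q_A/∂P_B)(P_B/Q_A) = 23.5400 × (5.4/2094.116) ≈ 0.06.
ε > 0: substitutes.

0.06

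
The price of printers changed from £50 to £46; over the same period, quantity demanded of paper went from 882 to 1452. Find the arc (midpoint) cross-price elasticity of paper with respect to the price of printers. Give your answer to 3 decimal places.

-5.861

ΔQ_A = 1452 − 882 = 570; ΔP_B = 46 − 50 = -4.
Midpoints: Q̄_A = 1167.0, P̄_B = 48.00.
ε = (ΔQ_A/Q̄_A)/(ΔP_B/P̄_B) = (570/1167.0)/(-4/48.00) ≈ -5.861.
ε < 0: paper and printers are complements.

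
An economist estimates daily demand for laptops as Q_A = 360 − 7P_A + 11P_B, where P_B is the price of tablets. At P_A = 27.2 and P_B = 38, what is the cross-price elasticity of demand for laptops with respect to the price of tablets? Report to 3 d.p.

0.711

At P_A = 27.2 and P_B = 38: Q_A = 587.6.
∂Q_A/∂P_B = 11.
ε = (∂Q_A/∂P_B)(P_B/Q_A) = 11 × (38/587.6) ≈ 0.711.
Since ε > 0, laptops and tablets are substitutes.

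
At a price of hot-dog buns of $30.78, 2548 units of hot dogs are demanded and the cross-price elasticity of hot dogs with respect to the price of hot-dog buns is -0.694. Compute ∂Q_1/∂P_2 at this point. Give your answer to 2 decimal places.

-57.45

ε = (∂Q_1/∂P_2)·(P_2/Q_1) ⇒ ∂Q_1/∂P_2 = ε·Q_1/P_2 = -0.694 × 2548/30.78 ≈ -57.45.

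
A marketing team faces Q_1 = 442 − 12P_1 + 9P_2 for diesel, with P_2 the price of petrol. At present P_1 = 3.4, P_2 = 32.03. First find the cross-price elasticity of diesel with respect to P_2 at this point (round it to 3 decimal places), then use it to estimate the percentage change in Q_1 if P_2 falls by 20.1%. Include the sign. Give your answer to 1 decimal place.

-8.4%

At P_1 = 3.4, P_2 = 32.03: Q_1 = 689.47.
∂Q_1/∂P_2 = 9.
ε = (∂Q_1/∂P_2)(P_2/Q_1) = 9.0000 × 32.03/689.47 ≈ 0.418.
%ΔQ_1 ≈ ε × %ΔP_2 = 0.418 × (-20.1%) = -8.4%.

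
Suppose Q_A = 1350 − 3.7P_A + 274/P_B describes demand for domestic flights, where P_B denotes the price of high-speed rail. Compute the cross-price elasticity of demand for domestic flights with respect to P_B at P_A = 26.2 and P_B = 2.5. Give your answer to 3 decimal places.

-0.080

At P_A = 26.2 and P_B = 2.5: Q_A = 1362.66.
∂Q_A/∂P_B = −274/P_B² = -43.8400.
ε = (∂Q_A/∂P_B)(P_B/Q_A) = -43.8400 × (2.5/1362.66) ≈ -0.080.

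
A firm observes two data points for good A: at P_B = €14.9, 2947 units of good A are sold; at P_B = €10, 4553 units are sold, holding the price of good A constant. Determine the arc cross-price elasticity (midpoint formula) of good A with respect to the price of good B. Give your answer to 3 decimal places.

-1.088

ΔQ_A = 4553 − 2947 = 1606; ΔP_B = 10 − 14.9 = -4.9.
Midpoints: Q̄_A = 3750.0, P̄_B = 12.45.
ε = (ΔQ_A/Q̄_A)/(ΔP_B/P̄_B) = (1606/3750.0)/(-4.9/12.45) ≈ -1.088.
ε < 0: good A and good B are complements.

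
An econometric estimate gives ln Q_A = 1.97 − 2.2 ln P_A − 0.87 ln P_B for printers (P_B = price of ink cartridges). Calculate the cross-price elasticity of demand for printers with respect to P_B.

In a log-linear (constant-elasticity) demand function, the coefficient on ln P_B is the cross-price elasticity.
ε = -0.87. Negative, so printers and ink cartridges are complements.

-0.87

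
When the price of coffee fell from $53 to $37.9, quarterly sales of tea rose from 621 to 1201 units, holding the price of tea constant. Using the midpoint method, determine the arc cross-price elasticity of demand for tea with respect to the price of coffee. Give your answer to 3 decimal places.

ΔQ_A = 1201 − 621 = 580; ΔP_B = 37.9 − 53 = -15.1.
Midpoints: Q̄_A = 911.0, P̄_B = 45.45.
ε = (ΔQ_A/Q̄_A)/(ΔP_B/P̄_B) = (580/911.0)/(-15.1/45.45) ≈ -1.916.

-1.916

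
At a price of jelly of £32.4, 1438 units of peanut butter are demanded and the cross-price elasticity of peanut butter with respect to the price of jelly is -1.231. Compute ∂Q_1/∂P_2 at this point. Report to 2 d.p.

-54.64

ε = (∂Q_1/∂P_2)·(P_2/Q_1) ⇒ ∂Q_1/∂P_2 = ε·Q_1/P_2 = -1.231 × 1438/32.4 ≈ -54.64.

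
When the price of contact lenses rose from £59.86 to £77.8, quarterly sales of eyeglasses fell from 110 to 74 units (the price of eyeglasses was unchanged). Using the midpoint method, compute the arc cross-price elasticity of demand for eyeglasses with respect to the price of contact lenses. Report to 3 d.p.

-1.501

ΔQ_A = 74 − 110 = -36; ΔP_B = 77.8 − 59.86 = 17.94.
Midpoints: Q̄_A = 92.0, P̄_B = 68.83.
ε = (ΔQ_A/Q̄_A)/(ΔP_B/P̄_B) = (-36/92.0)/(17.94/68.83) ≈ -1.501.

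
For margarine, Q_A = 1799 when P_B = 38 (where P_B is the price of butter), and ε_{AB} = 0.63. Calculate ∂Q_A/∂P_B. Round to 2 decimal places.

29.83

ε = (∂Q_A/∂P_B)·(P_B/Q_A) ⇒ ∂Q_A/∂P_B = ε·Q_A/P_B = 0.63 × 1799/38 ≈ 29.83.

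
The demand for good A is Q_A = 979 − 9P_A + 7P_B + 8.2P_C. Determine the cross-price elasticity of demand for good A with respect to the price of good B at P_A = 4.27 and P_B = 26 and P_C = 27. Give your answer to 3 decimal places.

At P_A = 4.27 and P_B = 26 and P_C = 27: Q_A = 1343.97.
∂Q_A/∂P_B = 7.
ε = (∂Q_A/∂P_B)(P_B/Q_A) = 7 × (26/1343.97) ≈ 0.135.
Since ε > 0, good A and good B are substitutes.

0.135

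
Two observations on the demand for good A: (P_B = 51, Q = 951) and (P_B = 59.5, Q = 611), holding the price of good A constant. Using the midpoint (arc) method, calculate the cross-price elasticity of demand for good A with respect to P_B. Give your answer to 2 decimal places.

ΔQ_A = 611 − 951 = -340; ΔP_B = 59.5 − 51 = 8.5.
Midpoints: Q̄_A = 781.0, P̄_B = 55.25.
ε = (ΔQ_A/Q̄_A)/(ΔP_B/P̄_B) = (-340/781.0)/(8.5/55.25) ≈ -2.83.

-2.83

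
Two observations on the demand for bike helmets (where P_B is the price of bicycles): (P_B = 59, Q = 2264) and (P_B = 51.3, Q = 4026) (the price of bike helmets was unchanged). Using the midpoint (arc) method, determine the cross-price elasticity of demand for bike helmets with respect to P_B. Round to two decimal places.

-4.01

ΔQ_A = 4026 − 2264 = 1762; ΔP_B = 51.3 − 59 = -7.7.
Midpoints: Q̄_A = 3145.0, P̄_B = 55.15.
ε = (ΔQ_A/Q̄_A)/(ΔP_B/P̄_B) = (1762/3145.0)/(-7.7/55.15) ≈ -4.01.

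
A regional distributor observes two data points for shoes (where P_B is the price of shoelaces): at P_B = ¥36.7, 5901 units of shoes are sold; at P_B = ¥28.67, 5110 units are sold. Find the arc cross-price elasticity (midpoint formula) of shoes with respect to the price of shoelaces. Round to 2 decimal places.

0.58

ΔQ_A = 5110 − 5901 = -791; ΔP_B = 28.67 − 36.7 = -8.03.
Midpoints: Q̄_A = 5505.5, P̄_B = 32.69.
ε = (ΔQ_A/Q̄_A)/(ΔP_B/P̄_B) = (-791/5505.5)/(-8.03/32.69) ≈ 0.58.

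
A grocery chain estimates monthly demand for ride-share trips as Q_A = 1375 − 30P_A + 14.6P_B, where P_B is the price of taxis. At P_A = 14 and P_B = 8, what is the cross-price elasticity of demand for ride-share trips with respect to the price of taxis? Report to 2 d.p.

0.11

At P_A = 14 and P_B = 8: Q_A = 1071.8.
∂Q_A/∂P_B = 14.6.
ε = (∂Q_A/∂P_B)(P_B/Q_A) = 14.6 × (8/1071.8) ≈ 0.11.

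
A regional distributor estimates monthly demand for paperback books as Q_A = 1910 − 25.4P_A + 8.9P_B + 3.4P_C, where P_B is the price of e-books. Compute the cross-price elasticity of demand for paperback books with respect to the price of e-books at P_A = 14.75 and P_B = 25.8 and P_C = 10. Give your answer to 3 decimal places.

0.128

At P_A = 14.75 and P_B = 25.8 and P_C = 10: Q_A = 1798.97.
∂Q_A/∂P_B = 8.9.
ε = (∂Q_A/∂P_B)(P_B/Q_A) = 8.9 × (25.8/1798.97) ≈ 0.128.
Since ε > 0, paperback books and e-books are substitutes.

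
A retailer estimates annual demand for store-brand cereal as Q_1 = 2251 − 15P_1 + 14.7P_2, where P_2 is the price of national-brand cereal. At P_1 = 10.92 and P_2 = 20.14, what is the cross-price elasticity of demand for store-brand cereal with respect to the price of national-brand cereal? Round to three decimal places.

0.124

At P_1 = 10.92 and P_2 = 20.14: Q_1 = 2383.258.
∂Q_1/∂P_2 = 14.7.
ε = (∂Q_1/∂P_2)(P_2/Q_1) = 14.7 × (20.14/2383.258) ≈ 0.124.
Since ε > 0, store-brand cereal and national-brand cereal are substitutes.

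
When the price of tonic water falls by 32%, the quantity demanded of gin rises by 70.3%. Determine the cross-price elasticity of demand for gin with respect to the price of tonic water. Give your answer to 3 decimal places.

-2.197

ε = (%ΔQ of gin) / (%ΔP of tonic water) = (70.3%) / (-32%) ≈ -2.197.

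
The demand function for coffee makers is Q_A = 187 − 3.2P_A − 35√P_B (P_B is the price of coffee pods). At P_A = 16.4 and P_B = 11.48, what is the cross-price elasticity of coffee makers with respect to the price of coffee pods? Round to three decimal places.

At P_A = 16.4 and P_B = 11.48: Q_A = 15.932.
∂Q_A/∂P_B = -35/(2√P_B) = -35/(2√11.48) = -5.1650.
ε = (∂Q_A/∂P_B)(P_B/Q_A) = -5.1650 × (11.48/15.932) ≈ -3.722.
ε < 0: complements.

-3.722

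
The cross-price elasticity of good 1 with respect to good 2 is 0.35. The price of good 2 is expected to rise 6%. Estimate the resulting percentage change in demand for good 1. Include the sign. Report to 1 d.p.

%ΔQ ≈ ε × %ΔP of good 2 = 0.35 × (6%) = 2.1%.

2.1%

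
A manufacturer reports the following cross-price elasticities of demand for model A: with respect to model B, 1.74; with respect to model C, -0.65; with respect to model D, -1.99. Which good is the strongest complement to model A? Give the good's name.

Complements have ε < 0. The most negative value is -1.99 (model D).

model D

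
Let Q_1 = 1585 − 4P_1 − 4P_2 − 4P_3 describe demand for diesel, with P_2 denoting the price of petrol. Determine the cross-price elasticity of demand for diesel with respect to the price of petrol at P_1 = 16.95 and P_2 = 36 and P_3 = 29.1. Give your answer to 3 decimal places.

-0.115

At P_1 = 16.95 and P_2 = 36 and P_3 = 29.1: Q_1 = 1256.8.
∂Q_1/∂P_2 = -4.
ε = (∂Q_1/∂P_2)(P_2/Q_1) = -4 × (36/1256.8) ≈ -0.115.
Since ε < 0, diesel and petrol are complements.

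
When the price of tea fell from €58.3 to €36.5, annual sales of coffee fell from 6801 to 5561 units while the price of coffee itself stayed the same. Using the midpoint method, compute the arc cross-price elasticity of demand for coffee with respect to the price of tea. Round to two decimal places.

ΔQ_A = 5561 − 6801 = -1240; ΔP_B = 36.5 − 58.3 = -21.8.
Midpoints: Q̄_A = 6181.0, P̄_B = 47.40.
ε = (ΔQ_A/Q̄_A)/(ΔP_B/P̄_B) = (-1240/6181.0)/(-21.8/47.40) ≈ 0.44.

0.44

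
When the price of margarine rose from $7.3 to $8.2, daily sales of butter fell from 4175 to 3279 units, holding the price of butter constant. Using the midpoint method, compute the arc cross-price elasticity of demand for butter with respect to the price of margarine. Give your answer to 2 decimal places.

ΔQ_A = 3279 − 4175 = -896; ΔP_B = 8.2 − 7.3 = 0.9.
Midpoints: Q̄_A = 3727.0, P̄_B = 7.75.
ε = (ΔQ_A/Q̄_A)/(ΔP_B/P̄_B) = (-896/3727.0)/(0.9/7.75) ≈ -2.07.
ε < 0: butter and margarine are complements.

-2.07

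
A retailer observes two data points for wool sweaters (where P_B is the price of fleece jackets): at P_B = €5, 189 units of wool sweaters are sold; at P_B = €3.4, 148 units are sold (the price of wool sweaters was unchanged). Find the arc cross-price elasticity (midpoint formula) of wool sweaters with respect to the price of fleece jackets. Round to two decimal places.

ΔQ_A = 148 − 189 = -41; ΔP_B = 3.4 − 5 = -1.6.
Midpoints: Q̄_A = 168.5, P̄_B = 4.20.
ε = (ΔQ_A/Q̄_A)/(ΔP_B/P̄_B) = (-41/168.5)/(-1.6/4.20) ≈ 0.64.

0.64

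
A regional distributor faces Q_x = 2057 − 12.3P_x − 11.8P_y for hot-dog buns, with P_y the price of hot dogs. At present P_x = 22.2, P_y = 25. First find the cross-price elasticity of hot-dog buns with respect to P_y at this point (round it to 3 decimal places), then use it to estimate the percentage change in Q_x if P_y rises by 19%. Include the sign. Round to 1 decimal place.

At P_x = 22.2, P_y = 25: Q_x = 1488.94.
∂Q_x/∂P_y = -11.8.
ε = (∂Q_x/∂P_y)(P_y/Q_x) = -11.8000 × 25/1488.94 ≈ -0.198.
%ΔQ_x ≈ ε × %ΔP_y = -0.198 × (19%) = -3.8%.

-3.8%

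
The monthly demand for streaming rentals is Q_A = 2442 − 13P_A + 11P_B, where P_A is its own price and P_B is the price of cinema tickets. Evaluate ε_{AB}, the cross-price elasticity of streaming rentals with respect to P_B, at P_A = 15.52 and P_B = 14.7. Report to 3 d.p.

0.067

At P_A = 15.52 and P_B = 14.7: Q_A = 2401.94.
∂Q_A/∂P_B = 11.
ε = (∂Q_A/∂P_B)(P_B/Q_A) = 11 × (14.7/2401.94) ≈ 0.067.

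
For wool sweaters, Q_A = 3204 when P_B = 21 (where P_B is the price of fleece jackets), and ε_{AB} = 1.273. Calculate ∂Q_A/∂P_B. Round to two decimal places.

ε = (∂Q_A/∂P_B)·(P_B/Q_A) ⇒ ∂Q_A/∂P_B = ε·Q_A/P_B = 1.273 × 3204/21 ≈ 194.22.

194.22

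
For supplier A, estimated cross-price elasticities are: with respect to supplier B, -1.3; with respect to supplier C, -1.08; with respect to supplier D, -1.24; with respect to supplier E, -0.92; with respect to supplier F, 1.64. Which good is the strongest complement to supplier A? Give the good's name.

supplier B

Complements have ε < 0. The most negative value is -1.3 (supplier B).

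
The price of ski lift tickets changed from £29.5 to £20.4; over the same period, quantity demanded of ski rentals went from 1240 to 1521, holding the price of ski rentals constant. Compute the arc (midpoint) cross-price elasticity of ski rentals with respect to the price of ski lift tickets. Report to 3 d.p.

-0.558

ΔQ_A = 1521 − 1240 = 281; ΔP_B = 20.4 − 29.5 = -9.1.
Midpoints: Q̄_A = 1380.5, P̄_B = 24.95.
ε = (ΔQ_A/Q̄_A)/(ΔP_B/P̄_B) = (281/1380.5)/(-9.1/24.95) ≈ -0.558.
ε < 0: ski rentals and ski lift tickets are complements.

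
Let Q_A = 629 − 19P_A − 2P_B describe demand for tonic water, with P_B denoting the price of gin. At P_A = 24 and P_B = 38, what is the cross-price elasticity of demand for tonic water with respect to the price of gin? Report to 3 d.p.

At P_A = 24 and P_B = 38: Q_A = 97.
∂Q_A/∂P_B = -2.
ε = (∂Q_A/∂P_B)(P_B/Q_A) = -2 × (38/97) ≈ -0.784.

-0.784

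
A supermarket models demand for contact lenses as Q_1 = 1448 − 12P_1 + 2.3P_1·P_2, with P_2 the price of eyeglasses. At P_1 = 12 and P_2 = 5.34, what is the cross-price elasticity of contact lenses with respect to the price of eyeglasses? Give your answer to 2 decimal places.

0.10

At P_1 = 12 and P_2 = 5.34: Q_1 = 1451.384.
∂Q_1/∂P_2 = 2.3P_1 = 2.3(12) = 27.6000.
ε = (∂Q_1/∂P_2)(P_2/Q_1) = 27.6000 × (5.34/1451.384) ≈ 0.10.
ε > 0: substitutes.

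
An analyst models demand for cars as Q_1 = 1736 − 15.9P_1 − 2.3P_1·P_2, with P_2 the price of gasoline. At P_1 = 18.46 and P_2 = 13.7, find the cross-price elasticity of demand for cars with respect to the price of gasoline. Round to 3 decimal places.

-0.676

At P_1 = 18.46 and P_2 = 13.7: Q_1 = 860.811.
∂Q_1/∂P_2 = -2.3P_1 = -2.3(18.46) = -42.4580.
ε = (∂Q_1/∂P_2)(P_2/Q_1) = -42.4580 × (13.7/860.811) ≈ -0.676.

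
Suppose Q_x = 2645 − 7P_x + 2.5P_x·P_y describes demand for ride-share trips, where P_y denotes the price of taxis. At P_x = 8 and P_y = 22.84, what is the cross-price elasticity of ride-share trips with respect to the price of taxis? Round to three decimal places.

0.150

At P_x = 8 and P_y = 22.84: Q_x = 3045.8.
∂Q_x/∂P_y = 2.5P_x = 2.5(8) = 20.0000.
ε = (∂Q_x/∂P_y)(P_y/Q_x) = 20.0000 × (22.84/3045.8) ≈ 0.150.
ε > 0: substitutes.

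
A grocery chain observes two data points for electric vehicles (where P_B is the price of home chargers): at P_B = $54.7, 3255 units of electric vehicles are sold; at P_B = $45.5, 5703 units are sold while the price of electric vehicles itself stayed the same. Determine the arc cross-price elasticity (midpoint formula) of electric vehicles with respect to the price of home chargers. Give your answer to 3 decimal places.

-2.976

ΔQ_A = 5703 − 3255 = 2448; ΔP_B = 45.5 − 54.7 = -9.2.
Midpoints: Q̄_A = 4479.0, P̄_B = 50.10.
ε = (ΔQ_A/Q̄_A)/(ΔP_B/P̄_B) = (2448/4479.0)/(-9.2/50.10) ≈ -2.976.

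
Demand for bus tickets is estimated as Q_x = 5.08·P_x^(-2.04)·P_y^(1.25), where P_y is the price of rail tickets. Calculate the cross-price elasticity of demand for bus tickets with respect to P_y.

1.25

In a log-linear (constant-elasticity) demand function, the coefficient on the exponent of P_y is the cross-price elasticity.
ε = 1.25. Positive, so bus tickets and rail tickets are substitutes.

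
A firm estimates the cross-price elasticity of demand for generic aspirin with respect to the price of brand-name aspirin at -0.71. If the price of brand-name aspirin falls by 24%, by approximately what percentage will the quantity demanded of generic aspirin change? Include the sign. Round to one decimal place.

17.0%

%ΔQ ≈ ε × %ΔP of brand-name aspirin = -0.71 × (-24%) = 17.0%.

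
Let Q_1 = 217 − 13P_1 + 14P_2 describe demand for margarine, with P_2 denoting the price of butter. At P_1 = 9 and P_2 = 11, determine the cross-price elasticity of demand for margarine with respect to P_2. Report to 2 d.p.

At P_1 = 9 and P_2 = 11: Q_1 = 254.
∂Q_1/∂P_2 = 14.
ε = (∂Q_1/∂P_2)(P_2/Q_1) = 14 × (11/254) ≈ 0.61.
Since ε > 0, margarine and butter are substitutes.

0.61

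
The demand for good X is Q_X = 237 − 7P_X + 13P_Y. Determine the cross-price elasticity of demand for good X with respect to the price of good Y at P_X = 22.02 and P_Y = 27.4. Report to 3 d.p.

At P_X = 22.02 and P_Y = 27.4: Q_X = 439.06.
∂Q_X/∂P_Y = 13.
ε = (∂Q_X/∂P_Y)(P_Y/Q_X) = 13 × (27.4/439.06) ≈ 0.811.

0.811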